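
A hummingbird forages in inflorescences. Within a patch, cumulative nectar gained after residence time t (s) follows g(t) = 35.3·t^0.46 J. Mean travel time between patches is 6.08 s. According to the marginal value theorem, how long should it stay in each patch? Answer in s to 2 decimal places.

5.18 s

By the marginal value theorem, leave when the instantaneous gain rate g'(t) equals the habitat-wide average g(t)/(T + t).
g'(t) = 0.46·35.3·t^-0.54. Setting 0.46·35.3·t^-0.54 = 35.3·t^0.46/(6.08+t) gives 0.46(6.08+t) = t, so 0.54·t = 0.46×6.08.
t* = 0.46×6.08/0.54 = 5.179 s.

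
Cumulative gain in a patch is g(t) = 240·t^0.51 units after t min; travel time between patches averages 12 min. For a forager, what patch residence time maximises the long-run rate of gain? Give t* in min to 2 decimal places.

12.49 min

By the marginal value theorem, leave when the instantaneous gain rate g'(t) equals the habitat-wide average g(t)/(T + t).
g'(t) = 0.51·240·t^-0.49. Setting 0.51·240·t^-0.49 = 240·t^0.51/(12+t) gives 0.51(12+t) = t, so 0.49·t = 0.51×12.
t* = 0.51×12/0.49 = 12.49 min.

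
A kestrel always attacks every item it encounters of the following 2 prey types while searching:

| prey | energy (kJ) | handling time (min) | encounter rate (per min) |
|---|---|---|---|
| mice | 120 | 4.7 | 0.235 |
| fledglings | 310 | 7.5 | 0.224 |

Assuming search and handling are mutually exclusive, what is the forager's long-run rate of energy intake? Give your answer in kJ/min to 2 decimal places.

R = Σλ_iE_i / (1 + Σλ_ih_i)
Numerator: 0.235×120 + 0.224×310 = 97.64
Denominator: 1 + 0.235×4.7 + 0.224×7.5 = 3.784
R = 97.64/3.784 = 25.8 kJ/min

25.80 kJ/min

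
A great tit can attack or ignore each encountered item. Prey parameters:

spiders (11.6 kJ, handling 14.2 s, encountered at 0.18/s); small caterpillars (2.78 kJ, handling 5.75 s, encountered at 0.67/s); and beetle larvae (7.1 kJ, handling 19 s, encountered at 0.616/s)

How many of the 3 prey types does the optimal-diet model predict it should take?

Profitabilities (E/h, kJ/s): spiders 0.817, small caterpillars 0.483, beetle larvae 0.374. Add prey in this order while the next type's profitability exceeds the intake rate on those already taken.
Rate on top 1: 0.5872. small caterpillars: 0.483 < 0.5872 → exclude; stop.
Optimal diet: spiders — 1 of 3 types.

1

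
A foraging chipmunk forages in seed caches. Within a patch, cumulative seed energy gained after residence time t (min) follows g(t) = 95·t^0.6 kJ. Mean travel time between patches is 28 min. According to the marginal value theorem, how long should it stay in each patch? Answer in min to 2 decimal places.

Maximise g(t)/(T+t): set derivative to zero → g'(t)(T+t) = g(t).
g'(t) = 0.6·95·t^-0.4. Setting 0.6·95·t^-0.4 = 95·t^0.6/(28+t) gives 0.6(28+t) = t, so 0.40·t = 0.6×28.
t* = 0.6×28/0.40 = 42 min.

42.00 min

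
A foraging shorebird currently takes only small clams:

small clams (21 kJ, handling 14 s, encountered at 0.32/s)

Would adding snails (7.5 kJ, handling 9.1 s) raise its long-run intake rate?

No

Current rate: (0.32×21)/(1 + 0.32×14) = 1.226 kJ/s.
Profitability of snails: 7.5/9.1 = 0.8242 kJ/s.
Since 0.8242 < R, time spent handling snails is better spent searching.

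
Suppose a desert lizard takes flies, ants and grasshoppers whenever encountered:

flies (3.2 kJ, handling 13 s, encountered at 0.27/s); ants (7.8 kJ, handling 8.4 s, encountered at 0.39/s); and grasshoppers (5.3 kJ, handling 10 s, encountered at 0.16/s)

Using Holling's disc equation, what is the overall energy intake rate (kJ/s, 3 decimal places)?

Energy encountered per unit search time: 0.27×3.2 + 0.39×7.8 + 0.16×5.3 = 4.754 kJ/s.
Handling time per unit search time: 0.27×13 + 0.39×8.4 + 0.16×10 = 8.386.
Rate = 4.754/(1 + 8.386) = 0.5065 kJ/s.

0.506 kJ/s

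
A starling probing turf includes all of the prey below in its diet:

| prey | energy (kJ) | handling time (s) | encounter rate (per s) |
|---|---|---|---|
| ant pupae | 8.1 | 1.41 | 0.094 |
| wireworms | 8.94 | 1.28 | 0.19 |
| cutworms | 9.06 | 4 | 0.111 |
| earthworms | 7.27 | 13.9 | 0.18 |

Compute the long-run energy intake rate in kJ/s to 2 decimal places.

1.10 kJ/s

R = Σλ_iE_i / (1 + Σλ_ih_i)
Numerator: 0.094×8.1 + 0.19×8.94 + 0.111×9.06 + 0.18×7.27 = 4.774
Denominator: 1 + 0.094×1.41 + 0.19×1.28 + 0.111×4 + 0.18×13.9 = 4.322
R = 4.774/4.322 = 1.105 kJ/s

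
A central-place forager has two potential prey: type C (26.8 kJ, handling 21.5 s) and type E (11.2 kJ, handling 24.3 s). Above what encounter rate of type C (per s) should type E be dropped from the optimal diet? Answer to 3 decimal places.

0.027 per s

The zero-one rule: include type E iff E₂/h₂ > λE₁/(1+λh₁). Equality gives the switch point.
λE₁h₂ = E₂ + λE₂h₁ ⇒ λ = E₂/(E₁h₂ − E₂h₁) = 11.2/(651.2 − 240.8) = 0.02729 per s.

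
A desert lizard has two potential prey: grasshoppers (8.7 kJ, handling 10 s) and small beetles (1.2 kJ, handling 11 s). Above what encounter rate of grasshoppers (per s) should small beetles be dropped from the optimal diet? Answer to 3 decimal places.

0.014 per s

Drop small beetles once their profitability E₂/h₂ falls below the rate achievable on grasshoppers alone: E₂/h₂ = λE₁/(1 + λh₁).
Solve for λ: λE₁h₂ = E₂(1 + λh₁) → λ(E₁h₂ − E₂h₁) = E₂ → λ = E₂/(E₁h₂ − E₂h₁).
λ = 1.2/(8.7×11 − 1.2×10) = 1.2/83.7 = 0.01434 per s.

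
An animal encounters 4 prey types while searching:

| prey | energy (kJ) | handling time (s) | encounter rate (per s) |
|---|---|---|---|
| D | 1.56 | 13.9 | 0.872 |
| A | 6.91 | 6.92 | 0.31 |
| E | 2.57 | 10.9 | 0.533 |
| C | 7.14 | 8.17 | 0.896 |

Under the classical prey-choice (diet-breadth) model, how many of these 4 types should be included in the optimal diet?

2

E/h in descending order: A 0.999, C 0.874, E 0.236, D 0.112 kJ/s. The optimal diet is the largest prefix of this list for which every included type satisfies E_i/h_i > R on the types above it.
Rate on top 1: 0.6811. C: 0.874 > 0.6811 → include.
Rate on top 2: 0.816. E: 0.236 < 0.816 → exclude; stop.
Optimal diet: A, C — 2 of 4 types.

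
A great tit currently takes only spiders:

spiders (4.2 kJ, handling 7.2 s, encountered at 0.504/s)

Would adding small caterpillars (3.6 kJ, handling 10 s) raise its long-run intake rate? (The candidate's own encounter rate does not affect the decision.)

Intake rate on the current diet: R = (0.504×4.2) / (1 + 0.504×7.2) = 2.117/4.629 = 0.4573 kJ/s.
small caterpillars: E/h = 3.6/10 = 0.36 kJ/s.
0.36 < 0.4573, so adding small caterpillars would lower the average — exclude it.

No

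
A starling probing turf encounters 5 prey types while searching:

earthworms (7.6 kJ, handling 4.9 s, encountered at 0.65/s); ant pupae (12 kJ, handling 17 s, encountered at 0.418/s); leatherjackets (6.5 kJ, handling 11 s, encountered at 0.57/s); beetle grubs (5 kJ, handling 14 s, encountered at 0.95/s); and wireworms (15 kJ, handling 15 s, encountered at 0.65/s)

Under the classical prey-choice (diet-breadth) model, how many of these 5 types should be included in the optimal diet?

1

Profitabilities (E/h, kJ/s): earthworms 1.55, wireworms 1, ant pupae 0.706, leatherjackets 0.591, beetle grubs 0.357. Add prey in this order while the next type's profitability exceeds the intake rate on those already taken.
Rate on top 1: 1.18. wireworms: 1 < 1.18 → exclude; stop.
Optimal diet: earthworms — 1 of 5 types.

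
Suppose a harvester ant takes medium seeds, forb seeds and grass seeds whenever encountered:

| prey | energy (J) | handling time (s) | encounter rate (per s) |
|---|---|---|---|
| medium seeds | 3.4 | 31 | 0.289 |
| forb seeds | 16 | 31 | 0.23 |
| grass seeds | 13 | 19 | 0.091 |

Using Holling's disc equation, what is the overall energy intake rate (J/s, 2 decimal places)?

0.31 J/s

R = Σλ_iE_i / (1 + Σλ_ih_i)
Numerator: 0.289×3.4 + 0.23×16 + 0.091×13 = 5.846
Denominator: 1 + 0.289×31 + 0.23×31 + 0.091×19 = 18.82
R = 5.846/18.82 = 0.3106 J/s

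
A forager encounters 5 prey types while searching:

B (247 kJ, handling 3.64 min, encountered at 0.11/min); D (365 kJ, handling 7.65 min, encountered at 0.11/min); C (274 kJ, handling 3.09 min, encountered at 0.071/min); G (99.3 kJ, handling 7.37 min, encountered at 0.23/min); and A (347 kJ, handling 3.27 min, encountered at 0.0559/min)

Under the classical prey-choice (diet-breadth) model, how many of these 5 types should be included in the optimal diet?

Profitabilities (E/h, kJ/min): A 106, C 88.7, B 67.9, D 47.7, G 13.5. Add prey in this order while the next type's profitability exceeds the intake rate on those already taken.
Rate on top 1: 16.4. C: 88.7 > 16.4 → include.
Rate on top 2: 27.71. B: 67.9 > 27.71 → include.
Rate on top 3: 36.63. D: 47.7 > 36.63 → include.
Rate on top 4: 40.15. G: 13.5 < 40.15 → exclude; stop.
Optimal diet: A, C, B, D — 4 of 5 types.

4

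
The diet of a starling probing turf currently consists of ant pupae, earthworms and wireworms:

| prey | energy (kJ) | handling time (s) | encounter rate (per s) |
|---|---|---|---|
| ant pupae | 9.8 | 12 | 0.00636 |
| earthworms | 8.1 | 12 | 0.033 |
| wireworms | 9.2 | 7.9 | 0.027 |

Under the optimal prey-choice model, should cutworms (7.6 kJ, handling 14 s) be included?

Intake rate on the current diet: R = (0.00636×9.8 + 0.033×8.1 + 0.027×9.2) / (1 + 0.00636×12 + 0.033×12 + 0.027×7.9) = 0.578/1.686 = 0.3429 kJ/s.
cutworms: E/h = 7.6/14 = 0.5429 kJ/s.
Since 0.5429 > R, including cutworms increases the long-run rate.

Yes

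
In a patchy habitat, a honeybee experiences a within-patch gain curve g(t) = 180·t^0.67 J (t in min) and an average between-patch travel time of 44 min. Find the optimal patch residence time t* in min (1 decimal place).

By the marginal value theorem, leave when the instantaneous gain rate g'(t) equals the habitat-wide average g(t)/(T + t).
g'(t) = 0.67·180·t^-0.33. Setting 0.67·180·t^-0.33 = 180·t^0.67/(44+t) gives 0.67(44+t) = t, so 0.33·t = 0.67×44.
t* = 0.67×44/0.33 = 89.33 min.

89.3 min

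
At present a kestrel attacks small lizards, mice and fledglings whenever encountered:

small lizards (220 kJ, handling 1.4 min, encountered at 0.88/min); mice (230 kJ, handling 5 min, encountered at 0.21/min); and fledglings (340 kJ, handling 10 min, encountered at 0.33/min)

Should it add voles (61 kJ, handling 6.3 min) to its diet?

Current rate: (0.88×220 + 0.21×230 + 0.33×340)/(1 + 0.88×1.4 + 0.21×5 + 0.33×10) = 53.8 kJ/min.
voles: E/h = 61/6.3 = 9.683 kJ/min.
Since 9.683 < R, time spent handling voles is better spent searching.

No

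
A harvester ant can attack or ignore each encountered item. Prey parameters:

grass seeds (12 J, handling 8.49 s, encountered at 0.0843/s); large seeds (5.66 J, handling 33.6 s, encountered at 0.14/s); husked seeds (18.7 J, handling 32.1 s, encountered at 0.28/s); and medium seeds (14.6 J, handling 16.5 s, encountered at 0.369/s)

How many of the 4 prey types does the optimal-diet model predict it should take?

E/h in descending order: grass seeds 1.41, medium seeds 0.885, husked seeds 0.583, large seeds 0.168 J/s. The optimal diet is the largest prefix of this list for which every included type satisfies E_i/h_i > R on the types above it.
Rate on top 1: 0.5896. medium seeds: 0.885 > 0.5896 → include.
Rate on top 2: 0.8199. husked seeds: 0.583 < 0.8199 → exclude; stop.
Optimal diet: grass seeds, medium seeds — 2 of 4 types.

2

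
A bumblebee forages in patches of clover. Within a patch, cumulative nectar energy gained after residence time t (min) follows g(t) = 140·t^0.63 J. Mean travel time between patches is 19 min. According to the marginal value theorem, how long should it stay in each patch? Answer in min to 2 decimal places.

By the marginal value theorem, leave when the instantaneous gain rate g'(t) equals the habitat-wide average g(t)/(T + t).
g'(t) = 0.63·140·t^-0.37. Setting 0.63·140·t^-0.37 = 140·t^0.63/(19+t) gives 0.63(19+t) = t, so 0.37·t = 0.63×19.
t* = 0.63×19/0.37 = 32.35 min.

32.35 min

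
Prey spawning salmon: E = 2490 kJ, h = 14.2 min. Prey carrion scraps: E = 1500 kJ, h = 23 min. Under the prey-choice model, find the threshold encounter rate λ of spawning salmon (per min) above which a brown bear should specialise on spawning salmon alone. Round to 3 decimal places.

0.042 per min

Drop carrion scraps once their profitability E₂/h₂ falls below the rate achievable on spawning salmon alone: E₂/h₂ = λE₁/(1 + λh₁).
Solve for λ: λE₁h₂ = E₂(1 + λh₁) → λ(E₁h₂ − E₂h₁) = E₂ → λ = E₂/(E₁h₂ − E₂h₁).
λ = 1500/(2490×23 − 1500×14.2) = 1500/3.597e+04 = 0.0417 per min.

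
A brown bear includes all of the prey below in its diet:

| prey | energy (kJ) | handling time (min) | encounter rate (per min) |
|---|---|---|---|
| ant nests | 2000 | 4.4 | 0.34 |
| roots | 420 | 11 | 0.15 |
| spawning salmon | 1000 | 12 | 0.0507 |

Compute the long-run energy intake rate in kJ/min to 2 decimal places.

166.94 kJ/min

R = (0.34×2000 + 0.15×420 + 0.0507×1000) / (1 + 0.34×4.4 + 0.15×11 + 0.0507×12) = 793.7/4.754 = 166.9 kJ/min.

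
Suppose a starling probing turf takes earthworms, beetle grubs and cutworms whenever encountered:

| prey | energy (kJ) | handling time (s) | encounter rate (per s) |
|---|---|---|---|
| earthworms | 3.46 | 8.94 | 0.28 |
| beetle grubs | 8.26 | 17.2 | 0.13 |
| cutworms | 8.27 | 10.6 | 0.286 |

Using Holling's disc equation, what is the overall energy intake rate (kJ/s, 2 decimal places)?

R = (0.28×3.46 + 0.13×8.26 + 0.286×8.27) / (1 + 0.28×8.94 + 0.13×17.2 + 0.286×10.6) = 4.408/8.771 = 0.5026 kJ/s.

0.50 kJ/s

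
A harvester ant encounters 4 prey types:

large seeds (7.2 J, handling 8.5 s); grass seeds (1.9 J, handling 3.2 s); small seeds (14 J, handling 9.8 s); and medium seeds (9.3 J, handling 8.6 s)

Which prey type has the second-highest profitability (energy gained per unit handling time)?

In descending order of E/h:
small seeds: 14/9.8 = 1.43 J/s
medium seeds: 9.3/8.6 = 1.08 J/s
large seeds: 7.2/8.5 = 0.847 J/s
grass seeds: 1.9/3.2 = 0.594 J/s

medium seeds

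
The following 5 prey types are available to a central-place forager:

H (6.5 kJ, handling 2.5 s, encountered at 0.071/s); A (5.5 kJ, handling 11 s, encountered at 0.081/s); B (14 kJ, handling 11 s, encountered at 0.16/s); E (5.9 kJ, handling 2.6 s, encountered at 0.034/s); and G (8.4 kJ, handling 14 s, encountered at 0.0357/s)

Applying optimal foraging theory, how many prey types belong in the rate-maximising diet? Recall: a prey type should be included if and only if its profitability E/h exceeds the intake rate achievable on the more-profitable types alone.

3

Profitabilities (E/h, kJ/s): H 2.6, E 2.27, B 1.27, G 0.6, A 0.5. Add prey in this order while the next type's profitability exceeds the intake rate on those already taken.
Rate on top 1: 0.3919. E: 2.27 > 0.3919 → include.
Rate on top 2: 0.523. B: 1.27 > 0.523 → include.
Rate on top 3: 0.9591. G: 0.6 < 0.9591 → exclude; stop.
Optimal diet: H, E, B — 3 of 5 types.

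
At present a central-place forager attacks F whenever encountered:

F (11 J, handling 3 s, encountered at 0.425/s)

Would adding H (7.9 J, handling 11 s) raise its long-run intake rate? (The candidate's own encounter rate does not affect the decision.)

No

Current rate: (0.425×11)/(1 + 0.425×3) = 2.055 J/s.
H: E/h = 7.9/11 = 0.7182 J/s.
Since 0.7182 < R, time spent handling H is better spent searching.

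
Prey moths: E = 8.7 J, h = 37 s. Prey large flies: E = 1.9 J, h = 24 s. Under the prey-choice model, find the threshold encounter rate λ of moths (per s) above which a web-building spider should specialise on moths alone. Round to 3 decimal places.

At the threshold, the rate on moths alone equals the profitability of large flies: λ·8.7/(1 + λ·37) = 1.9/24 = 0.07917.
Rearranging, λ(8.7 − 0.07917×37) = 0.07917, so λ = 0.07917/5.771 = 0.01372 per s.

0.014 per s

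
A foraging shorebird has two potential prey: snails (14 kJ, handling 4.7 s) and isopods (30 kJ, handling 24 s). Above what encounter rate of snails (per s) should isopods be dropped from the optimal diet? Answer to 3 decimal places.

Drop isopods once their profitability E₂/h₂ falls below the rate achievable on snails alone: E₂/h₂ = λE₁/(1 + λh₁).
Solve for λ: λE₁h₂ = E₂(1 + λh₁) → λ(E₁h₂ − E₂h₁) = E₂ → λ = E₂/(E₁h₂ − E₂h₁).
λ = 30/(14×24 − 30×4.7) = 30/195 = 0.1538 per s.

0.154 per s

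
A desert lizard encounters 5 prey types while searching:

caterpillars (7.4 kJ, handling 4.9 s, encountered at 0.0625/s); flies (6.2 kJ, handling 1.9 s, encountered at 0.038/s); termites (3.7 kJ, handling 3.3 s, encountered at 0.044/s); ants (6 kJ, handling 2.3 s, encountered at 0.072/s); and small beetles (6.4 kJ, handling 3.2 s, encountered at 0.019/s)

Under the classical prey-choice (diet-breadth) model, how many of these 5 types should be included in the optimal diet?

5

E/h in descending order: flies 3.26, ants 2.61, small beetles 2, caterpillars 1.51, termites 1.12 kJ/s. The optimal diet is the largest prefix of this list for which every included type satisfies E_i/h_i > R on the types above it.
Rate on top 1: 0.2197. ants: 2.61 > 0.2197 → include.
Rate on top 2: 0.5393. small beetles: 2 > 0.5393 → include.
Rate on top 3: 0.6077. caterpillars: 1.51 > 0.6077 → include.
Rate on top 4: 0.7799. termites: 1.12 > 0.7799 → include.
Optimal diet: flies, ants, small beetles, caterpillars, termites — 5 of 5 types.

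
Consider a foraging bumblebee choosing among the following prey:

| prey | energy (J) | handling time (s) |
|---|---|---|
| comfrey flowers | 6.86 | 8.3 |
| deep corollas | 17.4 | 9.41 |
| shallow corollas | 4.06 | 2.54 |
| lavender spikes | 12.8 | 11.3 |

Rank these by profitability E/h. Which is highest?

Profitability E/h (J/s): comfrey flowers = 6.86/8.3 = 0.827, deep corollas = 17.4/9.41 = 1.85, shallow corollas = 4.06/2.54 = 1.6, lavender spikes = 12.8/11.3 = 1.13.
Ranked: deep corollas > shallow corollas > lavender spikes > comfrey flowers.

deep corollas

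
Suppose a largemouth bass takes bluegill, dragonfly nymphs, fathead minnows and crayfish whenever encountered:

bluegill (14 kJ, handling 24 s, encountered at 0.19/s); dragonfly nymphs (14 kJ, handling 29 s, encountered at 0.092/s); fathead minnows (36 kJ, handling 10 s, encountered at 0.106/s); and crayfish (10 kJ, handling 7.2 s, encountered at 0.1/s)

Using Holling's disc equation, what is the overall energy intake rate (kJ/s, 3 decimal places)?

0.876 kJ/s

R = (0.19×14 + 0.092×14 + 0.106×36 + 0.1×10) / (1 + 0.19×24 + 0.092×29 + 0.106×10 + 0.1×7.2) = 8.764/10.01 = 0.8757 kJ/s.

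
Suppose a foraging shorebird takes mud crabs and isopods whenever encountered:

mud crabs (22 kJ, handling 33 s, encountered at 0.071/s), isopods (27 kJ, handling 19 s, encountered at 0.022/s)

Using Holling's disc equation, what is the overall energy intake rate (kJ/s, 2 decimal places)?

R = Σλ_iE_i / (1 + Σλ_ih_i)
Numerator: 0.071×22 + 0.022×27 = 2.156
Denominator: 1 + 0.071×33 + 0.022×19 = 3.761
R = 2.156/3.761 = 0.5733 kJ/s

0.57 kJ/s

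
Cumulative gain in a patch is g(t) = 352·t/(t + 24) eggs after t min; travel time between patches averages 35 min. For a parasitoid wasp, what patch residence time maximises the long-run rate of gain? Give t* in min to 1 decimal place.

29.0 min

By the marginal value theorem, leave when the instantaneous gain rate g'(t) equals the habitat-wide average g(t)/(T + t).
g'(t) = 352·24/(t + 24)². Setting 352·24/(t+24)² = 352t/[(t+24)(35+t)] gives 24(35+t) = t(t+24), so t² = 24×35 = 840.
t* = √840 = 28.98 min.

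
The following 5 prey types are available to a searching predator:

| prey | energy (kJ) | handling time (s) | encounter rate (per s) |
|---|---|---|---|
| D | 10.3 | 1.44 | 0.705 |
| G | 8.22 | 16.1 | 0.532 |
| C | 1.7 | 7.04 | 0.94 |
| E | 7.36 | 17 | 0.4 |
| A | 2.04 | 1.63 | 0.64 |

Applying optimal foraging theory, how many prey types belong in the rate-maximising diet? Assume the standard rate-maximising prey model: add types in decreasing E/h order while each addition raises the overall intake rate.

1

E/h in descending order: D 7.15, A 1.25, G 0.511, E 0.433, C 0.241 kJ/s. The optimal diet is the largest prefix of this list for which every included type satisfies E_i/h_i > R on the types above it.
Rate on top 1: 3.603. A: 1.25 < 3.603 → exclude; stop.
Optimal diet: D — 1 of 5 types.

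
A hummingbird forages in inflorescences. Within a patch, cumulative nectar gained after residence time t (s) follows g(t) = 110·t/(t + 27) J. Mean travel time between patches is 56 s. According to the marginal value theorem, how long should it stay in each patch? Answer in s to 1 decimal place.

38.9 s

Optimal t* satisfies g'(t*) = g(t*)/(T + t*).
g'(t) = 110·27/(t + 27)². Setting 110·27/(t+27)² = 110t/[(t+27)(56+t)] gives 27(56+t) = t(t+27), so t² = 27×56 = 1512.
t* = √1512 = 38.88 s.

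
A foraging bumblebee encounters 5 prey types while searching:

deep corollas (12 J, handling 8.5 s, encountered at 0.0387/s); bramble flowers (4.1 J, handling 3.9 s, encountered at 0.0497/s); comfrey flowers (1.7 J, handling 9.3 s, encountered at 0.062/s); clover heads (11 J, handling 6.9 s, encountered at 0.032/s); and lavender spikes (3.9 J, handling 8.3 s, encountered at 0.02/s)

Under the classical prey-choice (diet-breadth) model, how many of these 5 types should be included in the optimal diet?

3

Rank by E/h (J/s): clover heads 1.59, deep corollas 1.41, bramble flowers 1.05, lavender spikes 0.47, comfrey flowers 0.183. Include each in turn until the next type's E/h falls below the running intake rate.
Rate on top 1: 0.2883. deep corollas: 1.41 > 0.2883 → include.
Rate on top 2: 0.5268. bramble flowers: 1.05 > 0.5268 → include.
Rate on top 3: 0.5851. lavender spikes: 0.47 < 0.5851 → exclude; stop.
Optimal diet: clover heads, deep corollas, bramble flowers — 3 of 5 types.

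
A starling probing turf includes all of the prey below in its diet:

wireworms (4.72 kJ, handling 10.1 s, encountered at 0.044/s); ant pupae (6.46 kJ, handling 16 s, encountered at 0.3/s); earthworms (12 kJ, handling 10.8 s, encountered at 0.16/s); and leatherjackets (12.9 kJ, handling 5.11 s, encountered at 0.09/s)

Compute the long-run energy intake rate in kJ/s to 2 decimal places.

0.62 kJ/s

Energy encountered per unit search time: 0.044×4.72 + 0.3×6.46 + 0.16×12 + 0.09×12.9 = 5.227 kJ/s.
Handling time per unit search time: 0.044×10.1 + 0.3×16 + 0.16×10.8 + 0.09×5.11 = 7.432.
Rate = 5.227/(1 + 7.432) = 0.6198 kJ/s.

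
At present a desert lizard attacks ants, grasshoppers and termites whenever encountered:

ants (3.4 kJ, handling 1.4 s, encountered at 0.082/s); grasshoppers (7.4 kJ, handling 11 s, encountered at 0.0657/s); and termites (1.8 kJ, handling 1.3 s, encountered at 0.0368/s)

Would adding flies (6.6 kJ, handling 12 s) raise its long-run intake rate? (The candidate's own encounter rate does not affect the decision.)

Yes

Intake rate on the current diet: R = (0.082×3.4 + 0.0657×7.4 + 0.0368×1.8) / (1 + 0.082×1.4 + 0.0657×11 + 0.0368×1.3) = 0.8312/1.885 = 0.4409 kJ/s.
Profitability of flies: 6.6/12 = 0.55 kJ/s.
0.55 > 0.4409, so adding flies raises the average — include it.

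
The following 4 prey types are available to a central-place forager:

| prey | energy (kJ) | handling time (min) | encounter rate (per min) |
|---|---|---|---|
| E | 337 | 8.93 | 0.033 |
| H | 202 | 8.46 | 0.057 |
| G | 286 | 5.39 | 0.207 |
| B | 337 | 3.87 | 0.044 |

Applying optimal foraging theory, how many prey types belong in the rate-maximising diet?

3

Rank by E/h (kJ/min): B 87.1, G 53.1, E 37.7, H 23.9. Include each in turn until the next type's E/h falls below the running intake rate.
Rate on top 1: 12.67. G: 53.1 > 12.67 → include.
Rate on top 2: 32.38. E: 37.7 > 32.38 → include.
Rate on top 3: 33. H: 23.9 < 33 → exclude; stop.
Optimal diet: B, G, E — 3 of 4 types.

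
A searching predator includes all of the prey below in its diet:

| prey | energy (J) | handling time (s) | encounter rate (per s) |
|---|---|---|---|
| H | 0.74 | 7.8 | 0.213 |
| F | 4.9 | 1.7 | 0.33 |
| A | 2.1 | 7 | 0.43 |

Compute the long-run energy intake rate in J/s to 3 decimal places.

0.430 J/s

R = Σλ_iE_i / (1 + Σλ_ih_i)
Numerator: 0.213×0.74 + 0.33×4.9 + 0.43×2.1 = 2.678
Denominator: 1 + 0.213×7.8 + 0.33×1.7 + 0.43×7 = 6.232
R = 2.678/6.232 = 0.4296 J/s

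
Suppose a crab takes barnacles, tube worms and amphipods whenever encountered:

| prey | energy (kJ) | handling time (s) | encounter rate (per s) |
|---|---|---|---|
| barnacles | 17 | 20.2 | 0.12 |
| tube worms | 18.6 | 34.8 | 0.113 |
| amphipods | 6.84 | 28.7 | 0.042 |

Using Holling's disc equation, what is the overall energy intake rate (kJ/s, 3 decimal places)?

0.517 kJ/s

Energy encountered per unit search time: 0.12×17 + 0.113×18.6 + 0.042×6.84 = 4.429 kJ/s.
Handling time per unit search time: 0.12×20.2 + 0.113×34.8 + 0.042×28.7 = 7.562.
Rate = 4.429/(1 + 7.562) = 0.5173 kJ/s.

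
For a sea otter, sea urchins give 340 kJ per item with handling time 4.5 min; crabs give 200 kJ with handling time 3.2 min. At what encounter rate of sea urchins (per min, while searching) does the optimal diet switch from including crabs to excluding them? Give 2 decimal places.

At the threshold, the rate on sea urchins alone equals the profitability of crabs: λ·340/(1 + λ·4.5) = 200/3.2 = 62.5.
Rearranging, λ(340 − 62.5×4.5) = 62.5, so λ = 62.5/58.75 = 1.064 per min.

1.06 per min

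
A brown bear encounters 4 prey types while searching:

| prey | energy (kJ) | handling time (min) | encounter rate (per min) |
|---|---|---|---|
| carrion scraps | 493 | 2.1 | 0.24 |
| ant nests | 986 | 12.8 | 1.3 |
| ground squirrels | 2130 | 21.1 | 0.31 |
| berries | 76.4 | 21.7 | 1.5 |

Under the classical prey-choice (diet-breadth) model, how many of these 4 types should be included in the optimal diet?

Profitabilities (E/h, kJ/min): carrion scraps 235, ground squirrels 101, ant nests 77, berries 3.52. Add prey in this order while the next type's profitability exceeds the intake rate on those already taken.
Rate on top 1: 78.67. ground squirrels: 101 > 78.67 → include.
Rate on top 2: 96.78. ant nests: 77 < 96.78 → exclude; stop.
Optimal diet: carrion scraps, ground squirrels — 2 of 4 types.

2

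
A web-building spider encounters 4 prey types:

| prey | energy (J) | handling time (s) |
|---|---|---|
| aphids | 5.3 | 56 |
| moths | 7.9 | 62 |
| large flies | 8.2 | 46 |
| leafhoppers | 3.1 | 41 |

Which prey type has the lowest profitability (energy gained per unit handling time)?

leafhoppers

In descending order of E/h:
large flies: 8.2/46 = 0.178 J/s
moths: 7.9/62 = 0.127 J/s
aphids: 5.3/56 = 0.0946 J/s
leafhoppers: 3.1/41 = 0.0756 J/s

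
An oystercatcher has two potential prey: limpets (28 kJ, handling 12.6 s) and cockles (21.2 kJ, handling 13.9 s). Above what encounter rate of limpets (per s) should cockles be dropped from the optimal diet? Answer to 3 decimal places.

At the threshold, the rate on limpets alone equals the profitability of cockles: λ·28/(1 + λ·12.6) = 21.2/13.9 = 1.525.
Rearranging, λ(28 − 1.525×12.6) = 1.525, so λ = 1.525/8.783 = 0.1737 per s.

0.174 per s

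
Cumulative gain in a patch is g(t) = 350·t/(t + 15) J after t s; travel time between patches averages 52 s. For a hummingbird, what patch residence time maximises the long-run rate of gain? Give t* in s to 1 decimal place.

27.9 s

Optimal t* satisfies g'(t*) = g(t*)/(T + t*).
g'(t) = 350·15/(t + 15)². Setting 350·15/(t+15)² = 350t/[(t+15)(52+t)] gives 15(52+t) = t(t+15), so t² = 15×52 = 780.
t* = √780 = 27.93 s.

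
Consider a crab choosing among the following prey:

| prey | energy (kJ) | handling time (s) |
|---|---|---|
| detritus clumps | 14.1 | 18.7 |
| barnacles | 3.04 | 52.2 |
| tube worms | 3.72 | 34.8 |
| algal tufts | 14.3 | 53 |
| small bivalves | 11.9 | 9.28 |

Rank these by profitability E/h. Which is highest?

small bivalves

In descending order of E/h:
small bivalves: 11.9/9.28 = 1.28 kJ/s
detritus clumps: 14.1/18.7 = 0.754 kJ/s
algal tufts: 14.3/53 = 0.27 kJ/s
tube worms: 3.72/34.8 = 0.107 kJ/s
barnacles: 3.04/52.2 = 0.0582 kJ/s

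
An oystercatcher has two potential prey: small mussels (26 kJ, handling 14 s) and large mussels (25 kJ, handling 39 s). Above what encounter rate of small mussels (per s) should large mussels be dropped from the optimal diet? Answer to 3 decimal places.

The zero-one rule: include large mussels iff E₂/h₂ > λE₁/(1+λh₁). Equality gives the switch point.
λE₁h₂ = E₂ + λE₂h₁ ⇒ λ = E₂/(E₁h₂ − E₂h₁) = 25/(1014 − 350) = 0.03765 per s.

0.038 per s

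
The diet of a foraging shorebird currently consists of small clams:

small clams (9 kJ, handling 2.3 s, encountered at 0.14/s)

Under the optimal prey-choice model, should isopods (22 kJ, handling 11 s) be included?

Yes

Intake rate on the current diet: R = (0.14×9) / (1 + 0.14×2.3) = 1.26/1.322 = 0.9531 kJ/s.
Profitability of isopods: 22/11 = 2 kJ/s.
2 > 0.9531, so adding isopods raises the average — include it.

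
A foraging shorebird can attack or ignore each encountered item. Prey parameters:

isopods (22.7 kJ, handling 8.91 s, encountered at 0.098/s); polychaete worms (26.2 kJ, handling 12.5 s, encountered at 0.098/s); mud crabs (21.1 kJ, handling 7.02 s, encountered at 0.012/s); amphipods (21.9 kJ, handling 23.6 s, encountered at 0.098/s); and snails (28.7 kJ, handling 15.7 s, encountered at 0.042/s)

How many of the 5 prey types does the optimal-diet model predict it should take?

4

Profitabilities (E/h, kJ/s): mud crabs 3.01, isopods 2.55, polychaete worms 2.1, snails 1.83, amphipods 0.928. Add prey in this order while the next type's profitability exceeds the intake rate on those already taken.
Rate on top 1: 0.2335. isopods: 2.55 > 0.2335 → include.
Rate on top 2: 1.266. polychaete worms: 2.1 > 1.266 → include.
Rate on top 3: 1.585. snails: 1.83 > 1.585 → include.
Rate on top 4: 1.627. amphipods: 0.928 < 1.627 → exclude; stop.
Optimal diet: mud crabs, isopods, polychaete worms, snails — 4 of 5 types.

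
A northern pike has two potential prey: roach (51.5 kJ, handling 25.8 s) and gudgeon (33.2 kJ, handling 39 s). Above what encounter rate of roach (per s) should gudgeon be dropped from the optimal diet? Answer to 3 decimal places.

0.029 per s

The zero-one rule: include gudgeon iff E₂/h₂ > λE₁/(1+λh₁). Equality gives the switch point.
λE₁h₂ = E₂ + λE₂h₁ ⇒ λ = E₂/(E₁h₂ − E₂h₁) = 33.2/(2008 − 856.6) = 0.02882 per s.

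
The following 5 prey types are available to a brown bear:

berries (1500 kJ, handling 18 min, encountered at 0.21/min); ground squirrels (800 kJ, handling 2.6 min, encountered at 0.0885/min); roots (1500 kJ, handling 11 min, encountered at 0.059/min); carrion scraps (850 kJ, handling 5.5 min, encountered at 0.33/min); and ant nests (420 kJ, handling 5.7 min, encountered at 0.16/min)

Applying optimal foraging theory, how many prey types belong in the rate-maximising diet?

3

Profitabilities (E/h, kJ/min): ground squirrels 308, carrion scraps 155, roots 136, berries 83.3, ant nests 73.7. Add prey in this order while the next type's profitability exceeds the intake rate on those already taken.
Rate on top 1: 57.56. carrion scraps: 155 > 57.56 → include.
Rate on top 2: 115.4. roots: 136 > 115.4 → include.
Rate on top 3: 119.1. berries: 83.3 < 119.1 → exclude; stop.
Optimal diet: ground squirrels, carrion scraps, roots — 3 of 5 types.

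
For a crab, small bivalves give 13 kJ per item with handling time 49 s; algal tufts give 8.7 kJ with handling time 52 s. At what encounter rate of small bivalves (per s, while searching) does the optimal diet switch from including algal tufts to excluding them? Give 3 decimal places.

0.035 per s

At the threshold, the rate on small bivalves alone equals the profitability of algal tufts: λ·13/(1 + λ·49) = 8.7/52 = 0.1673.
Rearranging, λ(13 − 0.1673×49) = 0.1673, so λ = 0.1673/4.802 = 0.03484 per s.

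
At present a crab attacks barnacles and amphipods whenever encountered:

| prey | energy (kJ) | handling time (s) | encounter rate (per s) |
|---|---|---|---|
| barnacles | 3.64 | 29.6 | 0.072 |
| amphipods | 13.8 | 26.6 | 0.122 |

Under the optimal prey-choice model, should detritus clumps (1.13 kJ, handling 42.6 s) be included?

No

Current rate: (0.072×3.64 + 0.122×13.8)/(1 + 0.072×29.6 + 0.122×26.6) = 0.3051 kJ/s.
Profitability of detritus clumps: 1.13/42.6 = 0.02653 kJ/s.
0.02653 < 0.3051, so adding detritus clumps would lower the average — exclude it.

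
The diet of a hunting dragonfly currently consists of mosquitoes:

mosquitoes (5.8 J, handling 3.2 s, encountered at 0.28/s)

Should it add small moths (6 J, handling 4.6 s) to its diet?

On mosquitoes alone, R = ΣλE/(1+Σλh) = 1.624/1.896 = 0.8565 J/s.
Profitability of small moths: 6/4.6 = 1.304 J/s.
Since 1.304 > R, including small moths increases the long-run rate.

Yes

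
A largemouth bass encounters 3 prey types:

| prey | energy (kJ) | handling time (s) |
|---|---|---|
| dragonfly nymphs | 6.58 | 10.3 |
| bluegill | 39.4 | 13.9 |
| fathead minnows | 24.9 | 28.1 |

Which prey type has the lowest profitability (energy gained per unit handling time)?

In descending order of E/h:
bluegill: 39.4/13.9 = 2.83 kJ/s
fathead minnows: 24.9/28.1 = 0.886 kJ/s
dragonfly nymphs: 6.58/10.3 = 0.639 kJ/s

dragonfly nymphs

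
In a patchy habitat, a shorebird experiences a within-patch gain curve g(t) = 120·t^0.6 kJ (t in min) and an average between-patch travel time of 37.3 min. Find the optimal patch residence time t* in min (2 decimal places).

Maximise g(t)/(T+t): set derivative to zero → g'(t)(T+t) = g(t).
g'(t) = 0.6·120·t^-0.4. Setting 0.6·120·t^-0.4 = 120·t^0.6/(37.3+t) gives 0.6(37.3+t) = t, so 0.40·t = 0.6×37.3.
t* = 0.6×37.3/0.40 = 55.95 min.

55.95 min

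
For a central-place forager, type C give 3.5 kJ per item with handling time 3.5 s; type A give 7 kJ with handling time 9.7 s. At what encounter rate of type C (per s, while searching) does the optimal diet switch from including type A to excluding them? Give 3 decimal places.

0.741 per s

The zero-one rule: include type A iff E₂/h₂ > λE₁/(1+λh₁). Equality gives the switch point.
λE₁h₂ = E₂ + λE₂h₁ ⇒ λ = E₂/(E₁h₂ − E₂h₁) = 7/(33.95 − 24.5) = 0.7407 per s.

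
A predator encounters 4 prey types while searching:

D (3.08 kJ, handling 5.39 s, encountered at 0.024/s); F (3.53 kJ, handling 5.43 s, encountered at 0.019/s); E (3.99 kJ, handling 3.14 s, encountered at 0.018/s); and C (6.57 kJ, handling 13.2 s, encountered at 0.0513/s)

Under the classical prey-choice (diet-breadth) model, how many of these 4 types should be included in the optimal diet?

4

E/h in descending order: E 1.27, F 0.65, D 0.571, C 0.498 kJ/s. The optimal diet is the largest prefix of this list for which every included type satisfies E_i/h_i > R on the types above it.
Rate on top 1: 0.06798. F: 0.65 > 0.06798 → include.
Rate on top 2: 0.1198. D: 0.571 > 0.1198 → include.
Rate on top 3: 0.1651. C: 0.498 > 0.1651 → include.
Optimal diet: E, F, D, C — 4 of 4 types.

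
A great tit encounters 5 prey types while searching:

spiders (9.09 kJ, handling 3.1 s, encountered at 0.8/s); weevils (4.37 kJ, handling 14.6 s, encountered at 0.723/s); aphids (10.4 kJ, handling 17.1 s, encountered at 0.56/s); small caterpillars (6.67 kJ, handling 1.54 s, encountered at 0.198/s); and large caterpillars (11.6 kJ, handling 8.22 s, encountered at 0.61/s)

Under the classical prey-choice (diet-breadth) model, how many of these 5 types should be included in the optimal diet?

2

Profitabilities (E/h, kJ/s): small caterpillars 4.33, spiders 2.93, large caterpillars 1.41, aphids 0.608, weevils 0.299. Add prey in this order while the next type's profitability exceeds the intake rate on those already taken.
Rate on top 1: 1.012. spiders: 2.93 > 1.012 → include.
Rate on top 2: 2.27. large caterpillars: 1.41 < 2.27 → exclude; stop.
Optimal diet: small caterpillars, spiders — 2 of 5 types.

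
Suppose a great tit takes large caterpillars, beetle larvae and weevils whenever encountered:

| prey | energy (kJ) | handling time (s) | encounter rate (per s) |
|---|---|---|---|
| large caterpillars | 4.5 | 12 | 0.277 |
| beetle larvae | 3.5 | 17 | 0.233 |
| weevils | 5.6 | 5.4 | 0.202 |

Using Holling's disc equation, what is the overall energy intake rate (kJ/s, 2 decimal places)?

R = (0.277×4.5 + 0.233×3.5 + 0.202×5.6) / (1 + 0.277×12 + 0.233×17 + 0.202×5.4) = 3.193/9.376 = 0.3406 kJ/s.

0.34 kJ/s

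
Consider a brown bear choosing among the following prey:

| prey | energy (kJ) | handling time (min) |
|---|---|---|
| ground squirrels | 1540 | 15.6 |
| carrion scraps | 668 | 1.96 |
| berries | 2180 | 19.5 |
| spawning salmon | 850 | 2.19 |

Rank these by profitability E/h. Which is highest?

spawning salmon

Profitability E/h (kJ/min): ground squirrels = 1540/15.6 = 98.7, carrion scraps = 668/1.96 = 341, berries = 2180/19.5 = 112, spawning salmon = 850/2.19 = 388.
Ranked: spawning salmon > carrion scraps > berries > ground squirrels.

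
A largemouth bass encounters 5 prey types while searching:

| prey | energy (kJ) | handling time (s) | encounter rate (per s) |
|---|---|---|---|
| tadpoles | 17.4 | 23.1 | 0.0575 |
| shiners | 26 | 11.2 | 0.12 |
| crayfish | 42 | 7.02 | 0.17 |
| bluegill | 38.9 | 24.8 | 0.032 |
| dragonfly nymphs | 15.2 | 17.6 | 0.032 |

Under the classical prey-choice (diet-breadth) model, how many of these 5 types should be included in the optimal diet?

1

Rank by E/h (kJ/s): crayfish 5.98, shiners 2.32, bluegill 1.57, dragonfly nymphs 0.864, tadpoles 0.753. Include each in turn until the next type's E/h falls below the running intake rate.
Rate on top 1: 3.255. shiners: 2.32 < 3.255 → exclude; stop.
Optimal diet: crayfish — 1 of 5 types.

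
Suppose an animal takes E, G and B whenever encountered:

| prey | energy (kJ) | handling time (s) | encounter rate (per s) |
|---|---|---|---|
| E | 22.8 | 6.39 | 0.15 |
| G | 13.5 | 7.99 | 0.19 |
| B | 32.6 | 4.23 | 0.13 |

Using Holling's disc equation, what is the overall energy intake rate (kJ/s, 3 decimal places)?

R = (0.15×22.8 + 0.19×13.5 + 0.13×32.6) / (1 + 0.15×6.39 + 0.19×7.99 + 0.13×4.23) = 10.22/4.027 = 2.539 kJ/s.

2.539 kJ/s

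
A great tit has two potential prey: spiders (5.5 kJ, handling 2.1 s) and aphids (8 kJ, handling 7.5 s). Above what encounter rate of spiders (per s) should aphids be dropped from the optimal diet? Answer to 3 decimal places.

0.327 per s

The zero-one rule: include aphids iff E₂/h₂ > λE₁/(1+λh₁). Equality gives the switch point.
λE₁h₂ = E₂ + λE₂h₁ ⇒ λ = E₂/(E₁h₂ − E₂h₁) = 8/(41.25 − 16.8) = 0.3272 per s.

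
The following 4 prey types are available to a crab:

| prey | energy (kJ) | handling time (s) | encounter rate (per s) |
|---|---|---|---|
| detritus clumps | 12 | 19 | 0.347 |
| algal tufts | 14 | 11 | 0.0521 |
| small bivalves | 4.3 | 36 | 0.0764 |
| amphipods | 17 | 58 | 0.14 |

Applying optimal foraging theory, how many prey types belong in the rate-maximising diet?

Rank by E/h (kJ/s): algal tufts 1.27, detritus clumps 0.632, amphipods 0.293, small bivalves 0.119. Include each in turn until the next type's E/h falls below the running intake rate.
Rate on top 1: 0.4637. detritus clumps: 0.632 > 0.4637 → include.
Rate on top 2: 0.5992. amphipods: 0.293 < 0.5992 → exclude; stop.
Optimal diet: algal tufts, detritus clumps — 2 of 4 types.

2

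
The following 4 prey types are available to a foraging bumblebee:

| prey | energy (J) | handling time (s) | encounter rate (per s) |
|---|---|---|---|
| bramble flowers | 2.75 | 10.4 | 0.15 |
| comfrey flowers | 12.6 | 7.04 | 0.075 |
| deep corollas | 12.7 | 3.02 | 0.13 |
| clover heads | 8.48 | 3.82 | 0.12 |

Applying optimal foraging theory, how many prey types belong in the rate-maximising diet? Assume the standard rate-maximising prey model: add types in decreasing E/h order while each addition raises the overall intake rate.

Profitabilities (E/h, J/s): deep corollas 4.21, clover heads 2.22, comfrey flowers 1.79, bramble flowers 0.264. Add prey in this order while the next type's profitability exceeds the intake rate on those already taken.
Rate on top 1: 1.186. clover heads: 2.22 > 1.186 → include.
Rate on top 2: 1.442. comfrey flowers: 1.79 > 1.442 → include.
Rate on top 3: 1.519. bramble flowers: 0.264 < 1.519 → exclude; stop.
Optimal diet: deep corollas, clover heads, comfrey flowers — 3 of 4 types.

3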